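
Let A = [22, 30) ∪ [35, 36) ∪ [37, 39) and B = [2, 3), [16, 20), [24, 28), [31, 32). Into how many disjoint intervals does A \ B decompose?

A \ B = [22, 24), [28, 30), [35, 36), [37, 39).
That is 4 disjoint pieces.

4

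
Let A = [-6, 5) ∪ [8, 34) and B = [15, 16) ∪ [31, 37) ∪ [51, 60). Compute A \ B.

[-6, 5) ∪ [8, 15) ∪ [16, 31)

[-6, 5): no B overlap → unchanged.
[8, 34) minus B → [8, 15), [16, 31).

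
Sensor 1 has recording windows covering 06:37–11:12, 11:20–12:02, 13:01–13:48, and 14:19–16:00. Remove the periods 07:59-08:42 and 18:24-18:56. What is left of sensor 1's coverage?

06:37–07:59, 08:42–11:12, 11:20–12:02, 13:01–13:48, 14:19–16:00

06:37–11:12 \ B = 06:37–07:59, 08:42–11:12.
11:20–12:02: nothing removed.
13:01–13:48: nothing removed.
14:19–16:00: nothing removed.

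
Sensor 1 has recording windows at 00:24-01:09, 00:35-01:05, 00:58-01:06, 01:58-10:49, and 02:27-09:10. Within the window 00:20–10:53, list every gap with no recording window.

After merging, the occupied span is 00:24–01:09, 01:58–10:49.
Uncovered inside 00:20–10:53: 00:20–00:24, 01:09–01:58, 10:49–10:53.

00:20–00:24, 01:09–01:58, 10:49–10:53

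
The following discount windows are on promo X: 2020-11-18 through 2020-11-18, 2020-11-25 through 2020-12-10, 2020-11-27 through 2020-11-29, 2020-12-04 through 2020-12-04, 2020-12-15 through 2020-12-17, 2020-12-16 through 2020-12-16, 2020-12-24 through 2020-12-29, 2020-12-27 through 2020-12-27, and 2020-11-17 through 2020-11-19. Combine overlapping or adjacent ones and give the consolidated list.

Sort by start: 2020-11-17 through 2020-11-19, 2020-11-18 through 2020-11-18, 2020-11-25 through 2020-12-10, 2020-11-27 through 2020-11-29, 2020-12-04 through 2020-12-04, 2020-12-15 through 2020-12-17, 2020-12-16 through 2020-12-16, 2020-12-24 through 2020-12-29, 2020-12-27 through 2020-12-27.
2020-11-18 through 2020-11-18 overlaps/touches 2020-11-17 through 2020-11-19 → extend to 2020-11-17 through 2020-11-19.
2020-11-25 through 2020-12-10 is disjoint → start new block.
2020-11-27 through 2020-11-29 overlaps/touches 2020-11-25 through 2020-12-10 → extend to 2020-11-25 through 2020-12-10.
2020-12-04 through 2020-12-04 overlaps/touches 2020-11-25 through 2020-12-10 → extend to 2020-11-25 through 2020-12-10.
2020-12-15 through 2020-12-17 is disjoint → start new block.
2020-12-16 through 2020-12-16 overlaps/touches 2020-12-15 through 2020-12-17 → extend to 2020-12-15 through 2020-12-17.
2020-12-24 through 2020-12-29 is disjoint → start new block.
2020-12-27 through 2020-12-27 overlaps/touches 2020-12-24 through 2020-12-29 → extend to 2020-12-24 through 2020-12-29.

2020-11-17 through 2020-11-19, 2020-11-25 through 2020-12-10, 2020-12-15 through 2020-12-17, 2020-12-24 through 2020-12-29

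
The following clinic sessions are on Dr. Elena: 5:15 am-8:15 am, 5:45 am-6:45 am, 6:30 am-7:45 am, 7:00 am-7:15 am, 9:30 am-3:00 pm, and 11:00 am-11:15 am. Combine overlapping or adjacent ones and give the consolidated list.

5:15 am-8:15 am, 9:30 am-3:00 pm

5:45 am-6:45 am overlaps/touches 5:15 am-8:15 am → extend to 5:15 am-8:15 am.
6:30 am-7:45 am overlaps/touches 5:15 am-8:15 am → extend to 5:15 am-8:15 am.
7:00 am-7:15 am overlaps/touches 5:15 am-8:15 am → extend to 5:15 am-8:15 am.
9:30 am-3:00 pm is disjoint → start new block.
11:00 am-11:15 am overlaps/touches 9:30 am-3:00 pm → extend to 9:30 am-3:00 pm.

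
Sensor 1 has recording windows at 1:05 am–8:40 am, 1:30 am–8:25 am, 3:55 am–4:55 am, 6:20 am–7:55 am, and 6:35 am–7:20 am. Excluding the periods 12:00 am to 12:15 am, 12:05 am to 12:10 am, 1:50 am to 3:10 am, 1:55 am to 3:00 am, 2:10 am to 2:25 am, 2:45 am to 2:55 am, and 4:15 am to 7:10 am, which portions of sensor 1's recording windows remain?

1:05 am-1:50 am, 3:10 am-4:15 am, 7:10 am-8:40 am

Merge the first list: 1:05 am-8:40 am.
Merge the second list: 12:00 am-12:15 am, 1:50 am-3:10 am, 4:15 am-7:10 am.
1:05 am-8:40 am \ B = 1:05 am-1:50 am, 3:10 am-4:15 am, 7:10 am-8:40 am.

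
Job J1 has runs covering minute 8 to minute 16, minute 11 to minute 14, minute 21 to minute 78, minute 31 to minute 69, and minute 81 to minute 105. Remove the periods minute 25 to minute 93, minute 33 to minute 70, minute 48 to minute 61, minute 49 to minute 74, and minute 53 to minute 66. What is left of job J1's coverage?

A, merged: minute 8 to minute 16, minute 21 to minute 78, minute 81 to minute 105.
B, merged: minute 25 to minute 93.
minute 8 to minute 16: nothing removed.
minute 21 to minute 78 \ B = minute 21 to minute 25.
minute 81 to minute 105 \ B = minute 93 to minute 105.

minute 8 to minute 16, minute 21 to minute 25, minute 93 to minute 105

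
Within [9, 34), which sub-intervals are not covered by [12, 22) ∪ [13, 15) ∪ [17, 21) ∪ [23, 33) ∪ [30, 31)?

Covered (merged): [12, 22), [23, 33).
Uncovered inside [9, 34): [9, 12), [22, 23), [33, 34).

[9, 12) ∪ [22, 23) ∪ [33, 34)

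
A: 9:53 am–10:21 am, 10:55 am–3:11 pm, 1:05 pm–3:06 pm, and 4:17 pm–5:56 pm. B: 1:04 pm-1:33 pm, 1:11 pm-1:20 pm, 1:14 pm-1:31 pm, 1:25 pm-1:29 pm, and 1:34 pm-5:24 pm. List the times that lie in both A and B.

A, merged: 9:53 am–10:21 am, 10:55 am–3:11 pm, 4:17 pm–5:56 pm.
B, merged: 1:04 pm–1:33 pm, 1:34 pm–5:24 pm.
9:53 am–10:21 am falls entirely outside B.
10:55 am–3:11 pm overlaps B on 1:04 pm–1:33 pm, 1:34 pm–3:11 pm.
4:17 pm–5:56 pm overlaps B on 4:17 pm–5:24 pm.

1:04 pm–1:33 pm, 1:34 pm–3:11 pm, 4:17 pm–5:24 pm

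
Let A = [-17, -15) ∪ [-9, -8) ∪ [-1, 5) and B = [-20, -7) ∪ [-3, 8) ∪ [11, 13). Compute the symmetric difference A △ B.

[-20, -17) ∪ [-15, -9) ∪ [-8, -7) ∪ [-3, -1) ∪ [5, 8) ∪ [11, 13)

Only in the first: none.
Only in the second: [-20, -17), [-15, -9), [-8, -7), [-3, -1), [5, 8), [11, 13).
Together these are the periods covered by exactly one.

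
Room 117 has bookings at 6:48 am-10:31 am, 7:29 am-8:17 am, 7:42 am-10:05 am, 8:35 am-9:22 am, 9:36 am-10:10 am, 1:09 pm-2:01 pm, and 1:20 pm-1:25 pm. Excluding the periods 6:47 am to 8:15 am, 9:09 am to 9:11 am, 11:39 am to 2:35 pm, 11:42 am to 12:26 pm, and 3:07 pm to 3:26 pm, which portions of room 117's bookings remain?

First set merges to 6:48 am–10:31 am, 1:09 pm–2:01 pm.
Second set merges to 6:47 am–8:15 am, 9:09 am–9:11 am, 11:39 am–2:35 pm, 3:07 pm–3:26 pm.
6:48 am–10:31 am minus B → 8:15 am–9:09 am, 9:11 am–10:31 am.
1:09 pm–2:01 pm: fully covered by B → removed.

8:15 am–9:09 am, 9:11 am–10:31 am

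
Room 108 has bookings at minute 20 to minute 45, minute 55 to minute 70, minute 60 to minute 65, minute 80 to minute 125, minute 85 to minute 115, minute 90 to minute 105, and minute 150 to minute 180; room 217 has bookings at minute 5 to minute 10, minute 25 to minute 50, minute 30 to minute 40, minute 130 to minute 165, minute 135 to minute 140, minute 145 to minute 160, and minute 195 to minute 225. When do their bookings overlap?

minute 25 to minute 45, minute 150 to minute 165

Merge the first list: minute 20 to minute 45, minute 55 to minute 70, minute 80 to minute 125, minute 150 to minute 180.
Merge the second list: minute 5 to minute 10, minute 25 to minute 50, minute 130 to minute 165, minute 195 to minute 225.
minute 20 to minute 45 ∩ B → minute 25 to minute 45.
minute 55 to minute 70 meets no B interval.
minute 80 to minute 125 meets no B interval.
minute 150 to minute 180 ∩ B → minute 150 to minute 165.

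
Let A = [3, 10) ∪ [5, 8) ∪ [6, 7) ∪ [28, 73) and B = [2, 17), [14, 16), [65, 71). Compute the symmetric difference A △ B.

A, merged: [3, 10), [28, 73).
B, merged: [2, 17), [65, 71).
A but not B: [28, 65), [71, 73).
B but not A: [2, 3), [10, 17).
Combining gives A △ B.

[2, 3) ∪ [10, 17) ∪ [28, 65) ∪ [71, 73)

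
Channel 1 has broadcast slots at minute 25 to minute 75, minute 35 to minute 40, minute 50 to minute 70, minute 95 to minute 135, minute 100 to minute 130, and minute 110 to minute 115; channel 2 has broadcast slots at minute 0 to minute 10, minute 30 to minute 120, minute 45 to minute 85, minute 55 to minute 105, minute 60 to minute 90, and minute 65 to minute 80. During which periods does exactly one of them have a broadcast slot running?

Merge the first list: minute 25 to minute 75, minute 95 to minute 135.
Merge the second list: minute 0 to minute 10, minute 30 to minute 120.
A but not B: minute 25 to minute 30, minute 120 to minute 135.
B but not A: minute 0 to minute 10, minute 75 to minute 95.
Combining gives A △ B.

minute 0 to minute 10, minute 25 to minute 30, minute 75 to minute 95, minute 120 to minute 135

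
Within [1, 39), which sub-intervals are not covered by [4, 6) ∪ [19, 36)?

[1, 4) ∪ [6, 19) ∪ [36, 39)

Covered (merged): [4, 6), [19, 36).
Gaps within [1, 39): [1, 4), [6, 19), [36, 39).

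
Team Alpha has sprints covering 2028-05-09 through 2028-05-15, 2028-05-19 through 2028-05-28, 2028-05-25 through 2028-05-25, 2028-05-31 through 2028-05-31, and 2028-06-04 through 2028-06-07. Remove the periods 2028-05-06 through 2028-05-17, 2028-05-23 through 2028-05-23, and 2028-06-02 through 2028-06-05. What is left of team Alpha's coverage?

2028-05-19 through 2028-05-22, 2028-05-24 through 2028-05-28, 2028-05-31 through 2028-05-31, 2028-06-06 through 2028-06-07

First set merges to 2028-05-09 through 2028-05-15, 2028-05-19 through 2028-05-28, 2028-05-31 through 2028-05-31, 2028-06-04 through 2028-06-07.
2028-05-09 through 2028-05-15: entirely removed.
2028-05-19 through 2028-05-28 \ B = 2028-05-19 through 2028-05-22, 2028-05-24 through 2028-05-28.
2028-05-31 through 2028-05-31: nothing removed.
2028-06-04 through 2028-06-07 \ B = 2028-06-06 through 2028-06-07.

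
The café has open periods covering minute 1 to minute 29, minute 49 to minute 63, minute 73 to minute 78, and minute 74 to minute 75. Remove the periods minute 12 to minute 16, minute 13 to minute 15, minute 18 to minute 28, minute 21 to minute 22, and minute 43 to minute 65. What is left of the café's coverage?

minute 1 to minute 12, minute 16 to minute 18, minute 28 to minute 29, minute 73 to minute 78

Merge the first list: minute 1 to minute 29, minute 49 to minute 63, minute 73 to minute 78.
Merge the second list: minute 12 to minute 16, minute 18 to minute 28, minute 43 to minute 65.
minute 1 to minute 29 minus B → minute 1 to minute 12, minute 16 to minute 18, minute 28 to minute 29.
minute 49 to minute 63: fully covered by B → removed.
minute 73 to minute 78: no B overlap → unchanged.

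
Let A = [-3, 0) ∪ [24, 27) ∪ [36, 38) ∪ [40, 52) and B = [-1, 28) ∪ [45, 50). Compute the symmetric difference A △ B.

[-3, -1) ∪ [0, 24) ∪ [27, 28) ∪ [36, 38) ∪ [40, 45) ∪ [50, 52)

Only in the first: [-3, -1), [36, 38), [40, 45), [50, 52).
Only in the second: [0, 24), [27, 28).
Together these are the periods covered by exactly one.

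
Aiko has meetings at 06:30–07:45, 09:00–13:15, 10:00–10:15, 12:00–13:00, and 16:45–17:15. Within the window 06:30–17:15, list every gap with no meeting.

07:45-09:00, 13:15-16:45

After merging, the occupied span is 06:30-07:45, 09:00-13:15, 16:45-17:15.
Complement within 06:30-17:15: 07:45-09:00, 13:15-16:45.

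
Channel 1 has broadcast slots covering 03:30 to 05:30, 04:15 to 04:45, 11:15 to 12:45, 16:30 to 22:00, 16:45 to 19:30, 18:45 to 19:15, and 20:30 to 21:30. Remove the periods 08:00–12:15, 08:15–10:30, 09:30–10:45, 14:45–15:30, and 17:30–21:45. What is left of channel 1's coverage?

03:30-05:30, 12:15-12:45, 16:30-17:30, 21:45-22:00

Merge the first list: 03:30-05:30, 11:15-12:45, 16:30-22:00.
Merge the second list: 08:00-12:15, 14:45-15:30, 17:30-21:45.
03:30-05:30: no B overlap → unchanged.
11:15-12:45 minus B → 12:15-12:45.
16:30-22:00 minus B → 16:30-17:30, 21:45-22:00.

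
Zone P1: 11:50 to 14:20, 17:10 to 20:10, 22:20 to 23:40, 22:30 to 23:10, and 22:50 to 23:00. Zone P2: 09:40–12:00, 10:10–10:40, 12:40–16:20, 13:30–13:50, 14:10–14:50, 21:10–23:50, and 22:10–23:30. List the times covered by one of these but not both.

09:40–11:50, 12:00–12:40, 14:20–16:20, 17:10–20:10, 21:10–22:20, 23:40–23:50

A, merged: 11:50–14:20, 17:10–20:10, 22:20–23:40.
B, merged: 09:40–12:00, 12:40–16:20, 21:10–23:50.
Only in the first: 12:00–12:40, 17:10–20:10.
Only in the second: 09:40–11:50, 14:20–16:20, 21:10–22:20, 23:40–23:50.
Together these are the periods covered by exactly one.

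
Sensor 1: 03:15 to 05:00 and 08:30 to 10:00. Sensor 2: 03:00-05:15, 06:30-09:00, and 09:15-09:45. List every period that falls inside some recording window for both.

03:15–05:00 ∩ B → 03:15–05:00.
08:30–10:00 ∩ B → 08:30–09:00, 09:15–09:45.

03:15–05:00, 08:30–09:00, 09:15–09:45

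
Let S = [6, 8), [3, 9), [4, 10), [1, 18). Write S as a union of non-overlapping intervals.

[1, 18)

Sort by start: [1, 18), [3, 9), [4, 10), [6, 8).
[3, 9) overlaps/touches [1, 18) → extend to [1, 18).
[4, 10) overlaps/touches [1, 18) → extend to [1, 18).
[6, 8) overlaps/touches [1, 18) → extend to [1, 18).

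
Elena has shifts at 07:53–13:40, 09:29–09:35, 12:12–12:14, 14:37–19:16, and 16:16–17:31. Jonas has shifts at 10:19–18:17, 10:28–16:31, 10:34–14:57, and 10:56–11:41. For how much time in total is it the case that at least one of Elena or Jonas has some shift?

A, merged: 07:53-13:40, 14:37-19:16.
B, merged: 10:19-18:17.
A ∪ B = 07:53-19:16.
Total: 11 h 23 min.

11 h 23 min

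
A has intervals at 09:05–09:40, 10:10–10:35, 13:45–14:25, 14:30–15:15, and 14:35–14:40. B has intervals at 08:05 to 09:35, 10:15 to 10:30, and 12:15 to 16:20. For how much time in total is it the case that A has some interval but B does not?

15 min

A, merged: 09:05-09:40, 10:10-10:35, 13:45-14:25, 14:30-15:15.
A \ B = 09:35-09:40, 10:10-10:15, 10:30-10:35.
Total: 5 min + 5 min + 5 min = 15 min.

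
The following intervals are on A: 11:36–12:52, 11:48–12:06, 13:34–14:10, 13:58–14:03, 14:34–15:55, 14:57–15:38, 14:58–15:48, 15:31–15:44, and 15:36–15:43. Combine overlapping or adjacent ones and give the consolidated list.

11:36–12:52, 13:34–14:10, 14:34–15:55

11:48–12:06 overlaps/touches 11:36–12:52 → extend to 11:36–12:52.
13:34–14:10 is disjoint → start new block.
13:58–14:03 overlaps/touches 13:34–14:10 → extend to 13:34–14:10.
14:34–15:55 is disjoint → start new block.
14:57–15:38 overlaps/touches 14:34–15:55 → extend to 14:34–15:55.
14:58–15:48 overlaps/touches 14:34–15:55 → extend to 14:34–15:55.
15:31–15:44 overlaps/touches 14:34–15:55 → extend to 14:34–15:55.
15:36–15:43 overlaps/touches 14:34–15:55 → extend to 14:34–15:55.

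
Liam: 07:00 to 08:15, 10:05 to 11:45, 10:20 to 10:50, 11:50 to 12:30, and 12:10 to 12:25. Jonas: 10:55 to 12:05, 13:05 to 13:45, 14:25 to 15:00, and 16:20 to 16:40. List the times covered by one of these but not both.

07:00–08:15, 10:05–10:55, 11:45–11:50, 12:05–12:30, 13:05–13:45, 14:25–15:00, 16:20–16:40

First set merges to 07:00–08:15, 10:05–11:45, 11:50–12:30.
Only in the first: 07:00–08:15, 10:05–10:55, 12:05–12:30.
Only in the second: 11:45–11:50, 13:05–13:45, 14:25–15:00, 16:20–16:40.
Together these are the periods covered by exactly one.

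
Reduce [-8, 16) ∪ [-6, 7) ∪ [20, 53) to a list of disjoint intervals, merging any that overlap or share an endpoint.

[-8, 16) ∪ [20, 53)

[-6, 7) overlaps/touches [-8, 16) → extend to [-8, 16).
[20, 53) is disjoint → start new block.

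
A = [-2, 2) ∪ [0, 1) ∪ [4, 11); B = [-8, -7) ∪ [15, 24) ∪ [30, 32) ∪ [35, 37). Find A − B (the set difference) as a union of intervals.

A, merged: [-2, 2), [4, 11).
[-2, 2) is untouched.
[4, 11) is untouched.

[-2, 2) ∪ [4, 11)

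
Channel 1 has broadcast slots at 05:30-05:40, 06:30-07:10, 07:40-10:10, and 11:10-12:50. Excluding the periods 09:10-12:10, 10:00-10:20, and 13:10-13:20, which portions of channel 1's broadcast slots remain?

B, merged: 09:10-12:10, 13:10-13:20.
05:30-05:40 is untouched.
06:30-07:10 is untouched.
07:40-10:10 with B removed leaves 07:40-09:10.
11:10-12:50 with B removed leaves 12:10-12:50.

05:30-05:40, 06:30-07:10, 07:40-09:10, 12:10-12:50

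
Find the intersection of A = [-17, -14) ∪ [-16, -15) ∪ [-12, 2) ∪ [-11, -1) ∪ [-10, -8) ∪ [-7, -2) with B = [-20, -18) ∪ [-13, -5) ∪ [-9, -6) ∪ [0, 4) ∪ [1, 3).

A, merged: [-17, -14), [-12, 2).
B, merged: [-20, -18), [-13, -5), [0, 4).
[-17, -14) falls entirely outside B.
[-12, 2) overlaps B on [-12, -5), [0, 2).

[-12, -5) ∪ [0, 2)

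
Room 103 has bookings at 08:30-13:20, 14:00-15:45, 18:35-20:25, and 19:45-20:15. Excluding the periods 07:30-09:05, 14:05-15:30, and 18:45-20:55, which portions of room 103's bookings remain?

A, merged: 08:30–13:20, 14:00–15:45, 18:35–20:25.
08:30–13:20 minus B → 09:05–13:20.
14:00–15:45 minus B → 14:00–14:05, 15:30–15:45.
18:35–20:25 minus B → 18:35–18:45.

09:05–13:20, 14:00–14:05, 15:30–15:45, 18:35–18:45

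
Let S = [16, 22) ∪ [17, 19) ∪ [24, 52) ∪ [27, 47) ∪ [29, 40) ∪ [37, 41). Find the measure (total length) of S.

Merged: [16, 22), [24, 52).
Lengths: 6 + 28 = 34.

34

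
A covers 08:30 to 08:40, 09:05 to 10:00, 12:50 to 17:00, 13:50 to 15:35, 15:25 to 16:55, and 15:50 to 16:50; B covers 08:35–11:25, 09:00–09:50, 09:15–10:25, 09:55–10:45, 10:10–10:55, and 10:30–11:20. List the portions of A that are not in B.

A, merged: 08:30–08:40, 09:05–10:00, 12:50–17:00.
B, merged: 08:35–11:25.
08:30–08:40 \ B = 08:30–08:35.
09:05–10:00: entirely removed.
12:50–17:00: nothing removed.

08:30–08:35, 12:50–17:00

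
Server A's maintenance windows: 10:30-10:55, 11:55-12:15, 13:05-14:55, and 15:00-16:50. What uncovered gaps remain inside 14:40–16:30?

After merging, the occupied span is 10:30–10:55, 11:55–12:15, 13:05–14:55, 15:00–16:50.
Gaps within 14:40–16:30: 14:55–15:00.

14:55–15:00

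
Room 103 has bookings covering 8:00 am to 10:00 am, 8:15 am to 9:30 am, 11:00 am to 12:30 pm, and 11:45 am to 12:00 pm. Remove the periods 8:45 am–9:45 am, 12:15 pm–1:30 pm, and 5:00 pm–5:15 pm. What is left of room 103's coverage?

8:00 am–8:45 am, 9:45 am–10:00 am, 11:00 am–12:15 pm

Merge the first list: 8:00 am–10:00 am, 11:00 am–12:30 pm.
8:00 am–10:00 am with B removed leaves 8:00 am–8:45 am, 9:45 am–10:00 am.
11:00 am–12:30 pm with B removed leaves 11:00 am–12:15 pm.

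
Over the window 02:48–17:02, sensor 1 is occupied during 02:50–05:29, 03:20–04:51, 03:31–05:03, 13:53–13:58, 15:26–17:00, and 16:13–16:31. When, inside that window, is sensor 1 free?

02:48–02:50, 05:29–13:53, 13:58–15:26, 17:00–17:02

Covered (merged): 02:50–05:29, 13:53–13:58, 15:26–17:00.
Uncovered inside 02:48–17:02: 02:48–02:50, 05:29–13:53, 13:58–15:26, 17:00–17:02.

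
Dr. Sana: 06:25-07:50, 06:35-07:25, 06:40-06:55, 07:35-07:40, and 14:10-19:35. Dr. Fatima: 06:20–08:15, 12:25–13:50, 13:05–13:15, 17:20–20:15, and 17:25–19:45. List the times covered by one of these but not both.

06:20–06:25, 07:50–08:15, 12:25–13:50, 14:10–17:20, 19:35–20:15

Merge the first list: 06:25–07:50, 14:10–19:35.
Merge the second list: 06:20–08:15, 12:25–13:50, 17:20–20:15.
A but not B: 14:10–17:20.
B but not A: 06:20–06:25, 07:50–08:15, 12:25–13:50, 19:35–20:15.
Combining gives A △ B.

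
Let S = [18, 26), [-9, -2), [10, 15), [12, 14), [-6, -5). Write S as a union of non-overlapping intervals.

Sort by start: [-9, -2), [-6, -5), [10, 15), [12, 14), [18, 26).
[-6, -5) overlaps/touches [-9, -2) → extend to [-9, -2).
[10, 15) is disjoint → start new block.
[12, 14) overlaps/touches [10, 15) → extend to [10, 15).
[18, 26) is disjoint → start new block.

[-9, -2) ∪ [10, 15) ∪ [18, 26)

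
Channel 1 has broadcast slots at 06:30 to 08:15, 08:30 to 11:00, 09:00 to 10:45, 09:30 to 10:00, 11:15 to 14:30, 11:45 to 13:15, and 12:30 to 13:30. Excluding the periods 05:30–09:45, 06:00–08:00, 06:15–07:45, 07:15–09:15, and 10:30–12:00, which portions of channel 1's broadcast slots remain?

09:45–10:30, 12:00–14:30

Merge the first list: 06:30–08:15, 08:30–11:00, 11:15–14:30.
Merge the second list: 05:30–09:45, 10:30–12:00.
06:30–08:15: entirely removed.
08:30–11:00 \ B = 09:45–10:30.
11:15–14:30 \ B = 12:00–14:30.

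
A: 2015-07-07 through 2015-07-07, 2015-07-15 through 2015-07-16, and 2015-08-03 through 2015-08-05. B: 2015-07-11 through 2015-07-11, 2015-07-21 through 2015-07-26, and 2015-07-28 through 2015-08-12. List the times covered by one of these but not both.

2015-07-07 through 2015-07-07, 2015-07-11 through 2015-07-11, 2015-07-15 through 2015-07-16, 2015-07-21 through 2015-07-26, 2015-07-28 through 2015-08-02, 2015-08-06 through 2015-08-12

A but not B: 2015-07-07 through 2015-07-07, 2015-07-15 through 2015-07-16.
B but not A: 2015-07-11 through 2015-07-11, 2015-07-21 through 2015-07-26, 2015-07-28 through 2015-08-02, 2015-08-06 through 2015-08-12.
Combining gives A △ B.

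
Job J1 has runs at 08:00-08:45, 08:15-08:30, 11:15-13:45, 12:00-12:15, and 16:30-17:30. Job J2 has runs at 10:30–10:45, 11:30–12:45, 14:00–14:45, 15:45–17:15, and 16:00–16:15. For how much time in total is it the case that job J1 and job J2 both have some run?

A, merged: 08:00–08:45, 11:15–13:45, 16:30–17:30.
B, merged: 10:30–10:45, 11:30–12:45, 14:00–14:45, 15:45–17:15.
A ∩ B = 11:30–12:45, 16:30–17:15.
Total: 1 h 15 min + 45 min = 2 h.

2 h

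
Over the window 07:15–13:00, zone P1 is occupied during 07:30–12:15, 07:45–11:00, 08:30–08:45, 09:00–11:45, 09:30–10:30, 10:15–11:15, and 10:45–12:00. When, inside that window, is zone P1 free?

07:15–07:30, 12:15–13:00

Covered (merged): 07:30–12:15.
Complement within 07:15–13:00: 07:15–07:30, 12:15–13:00.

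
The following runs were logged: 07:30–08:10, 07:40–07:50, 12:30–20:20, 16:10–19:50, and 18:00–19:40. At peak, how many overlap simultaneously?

3

Walk the sorted start/end points keeping a running depth.
The depth first hits 3 at 18:00.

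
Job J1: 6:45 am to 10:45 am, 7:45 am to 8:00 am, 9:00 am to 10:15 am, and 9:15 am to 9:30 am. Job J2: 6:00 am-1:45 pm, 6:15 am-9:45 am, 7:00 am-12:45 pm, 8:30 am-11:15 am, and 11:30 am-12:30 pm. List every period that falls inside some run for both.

6:45 am-10:45 am

First set merges to 6:45 am-10:45 am.
Second set merges to 6:00 am-1:45 pm.
6:45 am-10:45 am meets the second set on 6:45 am-10:45 am.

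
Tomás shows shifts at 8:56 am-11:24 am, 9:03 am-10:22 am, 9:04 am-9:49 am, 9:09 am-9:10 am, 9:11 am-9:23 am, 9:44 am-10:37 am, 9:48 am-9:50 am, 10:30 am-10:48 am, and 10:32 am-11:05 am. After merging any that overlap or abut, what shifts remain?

8:56 am–11:24 am

9:03 am–10:22 am overlaps/touches 8:56 am–11:24 am → extend to 8:56 am–11:24 am.
9:04 am–9:49 am overlaps/touches 8:56 am–11:24 am → extend to 8:56 am–11:24 am.
9:09 am–9:10 am overlaps/touches 8:56 am–11:24 am → extend to 8:56 am–11:24 am.
9:11 am–9:23 am overlaps/touches 8:56 am–11:24 am → extend to 8:56 am–11:24 am.
9:44 am–10:37 am overlaps/touches 8:56 am–11:24 am → extend to 8:56 am–11:24 am.
9:48 am–9:50 am overlaps/touches 8:56 am–11:24 am → extend to 8:56 am–11:24 am.
10:30 am–10:48 am overlaps/touches 8:56 am–11:24 am → extend to 8:56 am–11:24 am.
10:32 am–11:05 am overlaps/touches 8:56 am–11:24 am → extend to 8:56 am–11:24 am.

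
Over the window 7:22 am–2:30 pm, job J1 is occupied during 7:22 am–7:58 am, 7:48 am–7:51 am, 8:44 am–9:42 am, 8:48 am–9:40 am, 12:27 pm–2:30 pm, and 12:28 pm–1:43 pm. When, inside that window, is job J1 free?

7:58 am–8:44 am, 9:42 am–12:27 pm

Covered (merged): 7:22 am–7:58 am, 8:44 am–9:42 am, 12:27 pm–2:30 pm.
Uncovered inside 7:22 am–2:30 pm: 7:58 am–8:44 am, 9:42 am–12:27 pm.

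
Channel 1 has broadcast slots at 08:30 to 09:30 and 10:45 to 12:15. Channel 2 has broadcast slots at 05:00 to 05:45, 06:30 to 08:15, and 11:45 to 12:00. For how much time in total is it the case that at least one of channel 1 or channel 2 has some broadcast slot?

A ∪ B = 05:00–05:45, 06:30–08:15, 08:30–09:30, 10:45–12:15.
Total: 45 min + 1 h 45 min + 1 h + 1 h 30 min = 5 h.

5 h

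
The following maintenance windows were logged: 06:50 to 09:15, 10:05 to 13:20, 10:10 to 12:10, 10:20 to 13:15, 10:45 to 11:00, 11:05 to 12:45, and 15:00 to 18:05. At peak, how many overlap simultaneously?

4

At 10:45, 4 of the intervals are simultaneously active.
No point has more.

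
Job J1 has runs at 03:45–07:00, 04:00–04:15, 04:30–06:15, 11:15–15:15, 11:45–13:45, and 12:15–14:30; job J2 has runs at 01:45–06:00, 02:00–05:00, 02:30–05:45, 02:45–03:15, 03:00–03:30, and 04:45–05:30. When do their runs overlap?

Merge the first list: 03:45–07:00, 11:15–15:15.
Merge the second list: 01:45–06:00.
03:45–07:00 meets the second set on 03:45–06:00.
11:15–15:15: no overlap with the second set.

03:45–06:00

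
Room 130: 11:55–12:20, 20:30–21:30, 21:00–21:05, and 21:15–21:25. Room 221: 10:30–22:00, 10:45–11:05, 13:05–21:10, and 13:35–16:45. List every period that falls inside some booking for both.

11:55–12:20, 20:30–21:30

First set merges to 11:55–12:20, 20:30–21:30.
Second set merges to 10:30–22:00.
11:55–12:20 ∩ B → 11:55–12:20.
20:30–21:30 ∩ B → 20:30–21:30.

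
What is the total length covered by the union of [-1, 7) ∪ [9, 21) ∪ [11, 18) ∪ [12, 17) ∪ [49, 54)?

25

Merged: [-1, 7), [9, 21), [49, 54).
Lengths: 8 + 12 + 5 = 25.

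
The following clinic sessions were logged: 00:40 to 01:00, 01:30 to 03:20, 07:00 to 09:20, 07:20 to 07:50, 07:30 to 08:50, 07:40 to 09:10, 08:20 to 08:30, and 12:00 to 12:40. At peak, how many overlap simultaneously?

4

Sweep endpoints in order; track running count of active intervals.
Peak of 4 reached at 07:40.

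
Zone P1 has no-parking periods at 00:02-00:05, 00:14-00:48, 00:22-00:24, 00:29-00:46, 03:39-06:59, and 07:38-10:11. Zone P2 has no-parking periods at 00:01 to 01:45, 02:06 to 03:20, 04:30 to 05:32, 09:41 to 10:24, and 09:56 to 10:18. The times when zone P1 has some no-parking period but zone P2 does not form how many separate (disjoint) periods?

3

First set merges to 00:02–00:05, 00:14–00:48, 03:39–06:59, 07:38–10:11.
Second set merges to 00:01–01:45, 02:06–03:20, 04:30–05:32, 09:41–10:24.
A \ B = 03:39–04:30, 05:32–06:59, 07:38–09:41.
That is 3 disjoint pieces.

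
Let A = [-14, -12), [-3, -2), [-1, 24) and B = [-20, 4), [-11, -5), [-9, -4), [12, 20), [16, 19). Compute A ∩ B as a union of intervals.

[-14, -12) ∪ [-3, -2) ∪ [-1, 4) ∪ [12, 20)

Second set merges to [-20, 4), [12, 20).
[-14, -12) overlaps B on [-14, -12).
[-3, -2) overlaps B on [-3, -2).
[-1, 24) overlaps B on [-1, 4), [12, 20).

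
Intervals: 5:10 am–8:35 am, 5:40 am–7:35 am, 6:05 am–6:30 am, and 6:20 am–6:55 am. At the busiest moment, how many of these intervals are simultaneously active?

4

At 6:20 am, 4 of the intervals are simultaneously active.
No point has more.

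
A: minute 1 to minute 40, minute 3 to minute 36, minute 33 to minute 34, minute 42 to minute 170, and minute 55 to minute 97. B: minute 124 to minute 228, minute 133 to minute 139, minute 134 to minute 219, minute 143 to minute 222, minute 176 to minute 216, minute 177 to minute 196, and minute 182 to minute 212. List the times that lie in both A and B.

First set merges to minute 1 to minute 40, minute 42 to minute 170.
Second set merges to minute 124 to minute 228.
minute 1 to minute 40 meets no B interval.
minute 42 to minute 170 ∩ B → minute 124 to minute 170.

minute 124 to minute 170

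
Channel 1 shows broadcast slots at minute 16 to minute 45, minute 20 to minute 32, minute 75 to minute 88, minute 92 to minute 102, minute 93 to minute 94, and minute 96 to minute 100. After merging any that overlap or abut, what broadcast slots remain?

minute 20 to minute 32 overlaps/touches minute 16 to minute 45 → extend to minute 16 to minute 45.
minute 75 to minute 88 is disjoint → start new block.
minute 92 to minute 102 is disjoint → start new block.
minute 93 to minute 94 overlaps/touches minute 92 to minute 102 → extend to minute 92 to minute 102.
minute 96 to minute 100 overlaps/touches minute 92 to minute 102 → extend to minute 92 to minute 102.

minute 16 to minute 45, minute 75 to minute 88, minute 92 to minute 102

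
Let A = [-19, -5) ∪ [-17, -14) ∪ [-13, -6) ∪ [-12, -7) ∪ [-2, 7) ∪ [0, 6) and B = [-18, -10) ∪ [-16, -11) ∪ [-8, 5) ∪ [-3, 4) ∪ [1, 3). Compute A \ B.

[-19, -18) ∪ [-10, -8) ∪ [5, 7)

First set merges to [-19, -5), [-2, 7).
Second set merges to [-18, -10), [-8, 5).
[-19, -5) with B removed leaves [-19, -18), [-10, -8).
[-2, 7) with B removed leaves [5, 7).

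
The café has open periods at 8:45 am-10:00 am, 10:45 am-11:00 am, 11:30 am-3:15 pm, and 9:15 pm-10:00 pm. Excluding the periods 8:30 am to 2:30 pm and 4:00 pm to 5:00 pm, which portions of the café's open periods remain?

8:45 am-10:00 am: entirely removed.
10:45 am-11:00 am: entirely removed.
11:30 am-3:15 pm \ B = 2:30 pm-3:15 pm.
9:15 pm-10:00 pm: nothing removed.

2:30 pm-3:15 pm, 9:15 pm-10:00 pm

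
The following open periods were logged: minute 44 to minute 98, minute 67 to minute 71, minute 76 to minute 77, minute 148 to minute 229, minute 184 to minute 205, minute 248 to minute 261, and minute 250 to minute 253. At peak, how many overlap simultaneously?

2

Sweep endpoints in order; track running count of active intervals.
Peak of 2 reached at minute 67.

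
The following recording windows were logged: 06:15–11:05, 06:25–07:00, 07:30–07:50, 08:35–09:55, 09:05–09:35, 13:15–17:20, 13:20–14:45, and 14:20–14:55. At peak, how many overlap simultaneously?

3

Walk the sorted start/end points keeping a running depth.
The depth first hits 3 at 09:05.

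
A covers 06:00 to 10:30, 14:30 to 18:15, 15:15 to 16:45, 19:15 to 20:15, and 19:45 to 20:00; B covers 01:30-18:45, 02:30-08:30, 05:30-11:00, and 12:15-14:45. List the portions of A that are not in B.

19:15–20:15

First set merges to 06:00–10:30, 14:30–18:15, 19:15–20:15.
Second set merges to 01:30–18:45.
06:00–10:30: fully covered by B → removed.
14:30–18:15: fully covered by B → removed.
19:15–20:15: no B overlap → unchanged.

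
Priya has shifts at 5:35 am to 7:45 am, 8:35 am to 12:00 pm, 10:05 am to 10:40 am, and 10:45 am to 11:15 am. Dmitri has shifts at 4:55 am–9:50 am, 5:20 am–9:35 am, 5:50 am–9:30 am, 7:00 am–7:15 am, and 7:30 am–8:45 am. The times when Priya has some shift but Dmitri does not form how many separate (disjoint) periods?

1

Merge the first list: 5:35 am–7:45 am, 8:35 am–12:00 pm.
Merge the second list: 4:55 am–9:50 am.
A \ B = 9:50 am–12:00 pm.
That is 1 disjoint piece.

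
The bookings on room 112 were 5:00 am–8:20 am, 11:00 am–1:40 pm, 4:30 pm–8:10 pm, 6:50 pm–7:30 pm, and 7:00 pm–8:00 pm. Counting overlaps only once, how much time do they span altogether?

Merged: 5:00 am–8:20 am, 11:00 am–1:40 pm, 4:30 pm–8:10 pm.
Lengths: 3 h 20 min + 2 h 40 min + 3 h 40 min = 9 h 40 min.

9 h 40 min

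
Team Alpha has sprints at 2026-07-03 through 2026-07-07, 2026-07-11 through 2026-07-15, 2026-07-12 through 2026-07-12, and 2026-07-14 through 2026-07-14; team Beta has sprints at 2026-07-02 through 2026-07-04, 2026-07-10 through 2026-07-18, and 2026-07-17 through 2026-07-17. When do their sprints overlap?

A, merged: 2026-07-03 through 2026-07-07, 2026-07-11 through 2026-07-15.
B, merged: 2026-07-02 through 2026-07-04, 2026-07-10 through 2026-07-18.
2026-07-03 through 2026-07-07 meets the second set on 2026-07-03 through 2026-07-04.
2026-07-11 through 2026-07-15 meets the second set on 2026-07-11 through 2026-07-15.

2026-07-03 through 2026-07-04, 2026-07-11 through 2026-07-15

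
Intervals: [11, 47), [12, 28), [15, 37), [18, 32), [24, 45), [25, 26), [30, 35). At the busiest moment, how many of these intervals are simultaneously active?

At 25, 6 of the intervals are simultaneously active.
No point has more.

6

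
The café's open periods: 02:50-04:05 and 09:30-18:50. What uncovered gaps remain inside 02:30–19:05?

After merging, the occupied span is 02:50-04:05, 09:30-18:50.
Uncovered inside 02:30-19:05: 02:30-02:50, 04:05-09:30, 18:50-19:05.

02:30-02:50, 04:05-09:30, 18:50-19:05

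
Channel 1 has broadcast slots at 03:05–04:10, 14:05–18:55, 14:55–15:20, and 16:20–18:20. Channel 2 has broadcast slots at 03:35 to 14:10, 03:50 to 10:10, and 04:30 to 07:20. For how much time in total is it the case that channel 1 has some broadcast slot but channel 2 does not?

5 h 15 min

Merge the first list: 03:05–04:10, 14:05–18:55.
Merge the second list: 03:35–14:10.
A \ B = 03:05–03:35, 14:10–18:55.
Total: 30 min + 4 h 45 min = 5 h 15 min.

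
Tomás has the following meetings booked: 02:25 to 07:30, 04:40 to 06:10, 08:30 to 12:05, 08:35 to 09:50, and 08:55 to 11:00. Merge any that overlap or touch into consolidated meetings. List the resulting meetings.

02:25–07:30, 08:30–12:05

04:40–06:10 overlaps/touches 02:25–07:30 → extend to 02:25–07:30.
08:30–12:05 is disjoint → start new block.
08:35–09:50 overlaps/touches 08:30–12:05 → extend to 08:30–12:05.
08:55–11:00 overlaps/touches 08:30–12:05 → extend to 08:30–12:05.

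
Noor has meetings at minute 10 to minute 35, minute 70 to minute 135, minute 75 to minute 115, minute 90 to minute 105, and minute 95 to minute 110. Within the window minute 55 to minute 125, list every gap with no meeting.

Covered (merged): minute 10 to minute 35, minute 70 to minute 135.
Complement within minute 55 to minute 125: minute 55 to minute 70.

minute 55 to minute 70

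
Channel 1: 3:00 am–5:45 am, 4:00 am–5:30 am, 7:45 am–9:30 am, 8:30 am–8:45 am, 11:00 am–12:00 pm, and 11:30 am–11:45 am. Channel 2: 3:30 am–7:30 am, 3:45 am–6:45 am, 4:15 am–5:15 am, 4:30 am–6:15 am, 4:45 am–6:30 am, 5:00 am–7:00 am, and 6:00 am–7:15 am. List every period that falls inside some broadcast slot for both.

A, merged: 3:00 am–5:45 am, 7:45 am–9:30 am, 11:00 am–12:00 pm.
B, merged: 3:30 am–7:30 am.
3:00 am–5:45 am meets the second set on 3:30 am–5:45 am.
7:45 am–9:30 am: no overlap with the second set.
11:00 am–12:00 pm: no overlap with the second set.

3:30 am–5:45 am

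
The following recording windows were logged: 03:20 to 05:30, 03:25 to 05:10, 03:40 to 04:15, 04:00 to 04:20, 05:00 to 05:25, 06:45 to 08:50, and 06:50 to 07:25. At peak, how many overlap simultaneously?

4

Sweep endpoints in order; track running count of active intervals.
Peak of 4 reached at 04:00.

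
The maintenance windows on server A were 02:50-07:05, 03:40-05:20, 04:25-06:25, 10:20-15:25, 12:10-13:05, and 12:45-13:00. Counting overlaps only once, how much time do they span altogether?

9 h 20 min

Merged: 02:50–07:05, 10:20–15:25.
Lengths: 4 h 15 min + 5 h 5 min = 9 h 20 min.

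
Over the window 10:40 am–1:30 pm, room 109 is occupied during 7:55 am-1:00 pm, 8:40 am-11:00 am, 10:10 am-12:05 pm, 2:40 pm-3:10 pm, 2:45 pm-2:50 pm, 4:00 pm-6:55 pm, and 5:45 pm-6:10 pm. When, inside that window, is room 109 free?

After merging, the occupied span is 7:55 am–1:00 pm, 2:40 pm–3:10 pm, 4:00 pm–6:55 pm.
Uncovered inside 10:40 am–1:30 pm: 1:00 pm–1:30 pm.

1:00 pm–1:30 pm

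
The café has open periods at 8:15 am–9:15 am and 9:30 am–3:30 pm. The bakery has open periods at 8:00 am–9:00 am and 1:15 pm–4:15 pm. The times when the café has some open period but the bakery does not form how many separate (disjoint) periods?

A \ B = 9:00 am-9:15 am, 9:30 am-1:15 pm.
That is 2 disjoint pieces.

2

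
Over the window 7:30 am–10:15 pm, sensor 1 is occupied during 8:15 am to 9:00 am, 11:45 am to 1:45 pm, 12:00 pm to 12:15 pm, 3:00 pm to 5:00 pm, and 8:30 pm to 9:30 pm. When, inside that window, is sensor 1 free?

7:30 am–8:15 am, 9:00 am–11:45 am, 1:45 pm–3:00 pm, 5:00 pm–8:30 pm, 9:30 pm–10:15 pm

After merging, the occupied span is 8:15 am–9:00 am, 11:45 am–1:45 pm, 3:00 pm–5:00 pm, 8:30 pm–9:30 pm.
Complement within 7:30 am–10:15 pm: 7:30 am–8:15 am, 9:00 am–11:45 am, 1:45 pm–3:00 pm, 5:00 pm–8:30 pm, 9:30 pm–10:15 pm.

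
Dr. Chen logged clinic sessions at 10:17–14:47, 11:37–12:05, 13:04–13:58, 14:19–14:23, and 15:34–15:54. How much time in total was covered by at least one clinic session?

Merged: 10:17–14:47, 15:34–15:54.
Lengths: 4 h 30 min + 20 min = 4 h 50 min.

4 h 50 min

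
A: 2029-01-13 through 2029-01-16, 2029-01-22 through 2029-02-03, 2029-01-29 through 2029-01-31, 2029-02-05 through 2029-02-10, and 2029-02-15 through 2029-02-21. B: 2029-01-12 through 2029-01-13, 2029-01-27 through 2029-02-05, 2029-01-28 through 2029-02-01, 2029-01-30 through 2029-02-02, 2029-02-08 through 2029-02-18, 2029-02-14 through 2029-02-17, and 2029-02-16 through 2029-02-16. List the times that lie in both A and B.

First set merges to 2029-01-13 through 2029-01-16, 2029-01-22 through 2029-02-03, 2029-02-05 through 2029-02-10, 2029-02-15 through 2029-02-21.
Second set merges to 2029-01-12 through 2029-01-13, 2029-01-27 through 2029-02-05, 2029-02-08 through 2029-02-18.
2029-01-13 through 2029-01-16 meets the second set on 2029-01-13 through 2029-01-13.
2029-01-22 through 2029-02-03 meets the second set on 2029-01-27 through 2029-02-03.
2029-02-05 through 2029-02-10 meets the second set on 2029-02-05 through 2029-02-05, 2029-02-08 through 2029-02-10.
2029-02-15 through 2029-02-21 meets the second set on 2029-02-15 through 2029-02-18.

2029-01-13 through 2029-01-13, 2029-01-27 through 2029-02-03, 2029-02-05 through 2029-02-05, 2029-02-08 through 2029-02-10, 2029-02-15 through 2029-02-18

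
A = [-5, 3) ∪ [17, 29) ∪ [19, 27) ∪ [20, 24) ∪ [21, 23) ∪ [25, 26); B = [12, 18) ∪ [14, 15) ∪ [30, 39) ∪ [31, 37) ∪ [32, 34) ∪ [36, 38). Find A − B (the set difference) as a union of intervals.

Merge the first list: [-5, 3), [17, 29).
Merge the second list: [12, 18), [30, 39).
[-5, 3): no B overlap → unchanged.
[17, 29) minus B → [18, 29).

[-5, 3) ∪ [18, 29)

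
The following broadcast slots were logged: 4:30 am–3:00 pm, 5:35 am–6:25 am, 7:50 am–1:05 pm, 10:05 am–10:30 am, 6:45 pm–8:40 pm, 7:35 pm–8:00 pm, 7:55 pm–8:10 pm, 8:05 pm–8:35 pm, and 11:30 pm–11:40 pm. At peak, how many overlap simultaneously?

3

At 10:05 am, 3 of the intervals are simultaneously active.
No point has more.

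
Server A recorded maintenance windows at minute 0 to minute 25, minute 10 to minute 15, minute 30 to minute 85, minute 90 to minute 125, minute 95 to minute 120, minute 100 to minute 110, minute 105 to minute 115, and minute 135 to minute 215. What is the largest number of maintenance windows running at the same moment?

Sweep endpoints in order; track running count of active intervals.
Peak of 4 reached at minute 105.

4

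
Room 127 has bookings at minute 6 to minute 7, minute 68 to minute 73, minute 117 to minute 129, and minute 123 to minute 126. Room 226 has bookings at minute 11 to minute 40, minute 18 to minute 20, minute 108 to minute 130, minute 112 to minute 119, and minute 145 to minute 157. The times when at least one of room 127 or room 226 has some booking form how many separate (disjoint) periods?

First set merges to minute 6 to minute 7, minute 68 to minute 73, minute 117 to minute 129.
Second set merges to minute 11 to minute 40, minute 108 to minute 130, minute 145 to minute 157.
A ∪ B = minute 6 to minute 7, minute 11 to minute 40, minute 68 to minute 73, minute 108 to minute 130, minute 145 to minute 157.
That is 5 disjoint pieces.

5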